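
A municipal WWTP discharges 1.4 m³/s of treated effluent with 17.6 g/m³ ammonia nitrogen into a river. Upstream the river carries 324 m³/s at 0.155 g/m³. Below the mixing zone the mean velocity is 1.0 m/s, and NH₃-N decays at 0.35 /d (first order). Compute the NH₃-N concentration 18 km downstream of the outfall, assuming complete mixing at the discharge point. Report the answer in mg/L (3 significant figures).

After complete mixing, C₀ = (1.4·17.6 + 324·0.155) / 325.4 = 0.2301 mg/L.
Travel time t = 1.8e+04 m / 1.0 m/s = 1.8e+04 s = 0.2083 d.
C = 0.2301·exp(−0.35·0.2083) = 0.2301·0.9297 = 0.2139 mg/L.

0.214 mg/L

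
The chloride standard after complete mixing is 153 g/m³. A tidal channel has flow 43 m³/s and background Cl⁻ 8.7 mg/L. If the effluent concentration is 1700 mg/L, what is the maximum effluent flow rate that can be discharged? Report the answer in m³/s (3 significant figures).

Mass balance at complete mixing: C_std·(Q_w + Q_r) = Q_w·C_e + Q_r·C_b.
Rearranging, Q_w = Q_r·(C_std − C_b)/(C_e − C_std) = 43·(153 − 8.7) / (1700 − 153) = 4.011 m³/s.

4.01 m³/s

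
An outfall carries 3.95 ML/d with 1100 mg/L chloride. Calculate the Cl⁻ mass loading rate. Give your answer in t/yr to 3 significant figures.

3.95 ML/d = 0.04572 m³/s.
Mass flux = Q·C = 0.04572 m³/s × 1100 g/m³ = 50.29 g/s.
= 50.29 g/s × 31.56 = 1587 t/yr.

1590 t/yr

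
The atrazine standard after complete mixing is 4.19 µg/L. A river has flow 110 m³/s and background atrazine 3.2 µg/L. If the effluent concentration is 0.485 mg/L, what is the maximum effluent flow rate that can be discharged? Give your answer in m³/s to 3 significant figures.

3.2 µg/L = 0.0032 mg/L.
4.19 µg/L = 0.00419 mg/L.
Mass balance at complete mixing: C_std·(Q_w + Q_r) = Q_w·C_e + Q_r·C_b.
Rearranging, Q_w = Q_r·(C_std − C_b)/(C_e − C_std) = 110·(0.00419 − 0.0032) / (0.485 − 0.00419) = 0.2265 m³/s.

0.226 m³/s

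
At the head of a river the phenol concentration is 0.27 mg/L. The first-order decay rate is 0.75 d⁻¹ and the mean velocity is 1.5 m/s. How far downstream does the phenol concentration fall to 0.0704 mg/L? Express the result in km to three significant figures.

232 km

From C = C₀·e^(−kt), t = ln(C₀/C)/k = ln(0.27/0.0704)/0.75 = 1.344/0.75 = 1.792 d.
Distance = v·t = 1.5 m/s × 1.549e+05 s = 2.323e+05 m = 232.3 km.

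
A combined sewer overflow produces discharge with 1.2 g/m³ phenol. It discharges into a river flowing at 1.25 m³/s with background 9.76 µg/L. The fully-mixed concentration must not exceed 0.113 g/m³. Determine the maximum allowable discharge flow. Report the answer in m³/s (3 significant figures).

0.119 m³/s

9.76 µg/L = 0.00976 mg/L.
Mass balance at complete mixing: C_std·(Q_w + Q_r) = Q_w·C_e + Q_r·C_b.
Rearranging, Q_w = Q_r·(C_std − C_b)/(C_e − C_std) = 1.25·(0.113 − 0.00976) / (1.2 − 0.113) = 0.1187 m³/s.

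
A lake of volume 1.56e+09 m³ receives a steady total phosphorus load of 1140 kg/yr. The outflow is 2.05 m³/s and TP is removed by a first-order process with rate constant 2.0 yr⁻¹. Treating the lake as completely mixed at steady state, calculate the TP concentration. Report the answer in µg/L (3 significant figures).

Outflow Q = 2.05 m³/s × 3.156e+07 s/yr = 6.469e+07 m³/yr.
Steady-state CSTR mass balance: W = Q·C + k·V·C, so C = W/(Q + kV).
Q + kV = 6.469e+07 + 2.0·1.56e+09 = 3.185e+09 m³/yr.
C = 1140/3.185e+09 = 3.58e-07 kg/m³ = 0.000358 mg/L = 0.358 µg/L.

0.358 µg/L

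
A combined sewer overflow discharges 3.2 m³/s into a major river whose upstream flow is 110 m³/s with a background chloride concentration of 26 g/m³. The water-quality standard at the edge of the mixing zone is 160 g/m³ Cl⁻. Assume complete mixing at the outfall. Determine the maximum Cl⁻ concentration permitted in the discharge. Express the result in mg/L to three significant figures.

Mass balance: 160·113.2 = 3.2·Cₑ + 110·26.
Cₑ = (1.811e+04 − 2860) / 3.2 = 4766 mg/L.

4770 mg/L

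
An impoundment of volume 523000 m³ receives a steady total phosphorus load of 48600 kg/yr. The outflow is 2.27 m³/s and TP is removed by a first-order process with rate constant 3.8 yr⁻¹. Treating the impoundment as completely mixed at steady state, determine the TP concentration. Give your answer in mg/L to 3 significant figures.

Outflow Q = 2.27 m³/s × 3.156e+07 s/yr = 7.164e+07 m³/yr.
Steady-state CSTR mass balance: W = Q·C + k·V·C, so C = W/(Q + kV).
Q + kV = 7.164e+07 + 3.8·523000 = 7.362e+07 m³/yr.
C = 48600/7.362e+07 = 0.0006601 kg/m³ = 0.6601 mg/L.

0.660 mg/L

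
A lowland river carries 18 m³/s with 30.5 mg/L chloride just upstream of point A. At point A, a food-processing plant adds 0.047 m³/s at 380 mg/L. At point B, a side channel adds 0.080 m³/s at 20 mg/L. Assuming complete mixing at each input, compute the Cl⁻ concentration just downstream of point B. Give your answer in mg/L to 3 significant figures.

31.4 mg/L

After input A: C = (18·30.5 + 0.047·380) / 18.05 = 31.41 mg/L.
After input B: C = (18.05·31.41 + 0.08·20) / 18.13 = 31.36 mg/L.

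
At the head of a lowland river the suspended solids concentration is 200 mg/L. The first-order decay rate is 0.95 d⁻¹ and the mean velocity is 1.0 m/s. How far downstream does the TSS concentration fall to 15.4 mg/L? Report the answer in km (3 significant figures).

From C = C₀·e^(−kt), t = ln(C₀/C)/k = ln(200/15.4)/0.95 = 2.564/0.95 = 2.699 d.
Distance = v·t = 1.0 m/s × 2.332e+05 s = 2.332e+05 m = 233.2 km.

233 km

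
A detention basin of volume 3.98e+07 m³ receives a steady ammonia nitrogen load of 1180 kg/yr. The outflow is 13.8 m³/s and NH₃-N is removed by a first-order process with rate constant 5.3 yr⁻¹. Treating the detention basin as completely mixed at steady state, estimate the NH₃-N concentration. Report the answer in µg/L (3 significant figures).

Outflow Q = 13.8 m³/s × 3.156e+07 s/yr = 4.355e+08 m³/yr.
Steady-state CSTR mass balance: W = Q·C + k·V·C, so C = W/(Q + kV).
Q + kV = 4.355e+08 + 5.3·3.98e+07 = 6.464e+08 m³/yr.
C = 1180/6.464e+08 = 1.825e-06 kg/m³ = 0.001825 mg/L = 1.825 µg/L.

1.83 µg/L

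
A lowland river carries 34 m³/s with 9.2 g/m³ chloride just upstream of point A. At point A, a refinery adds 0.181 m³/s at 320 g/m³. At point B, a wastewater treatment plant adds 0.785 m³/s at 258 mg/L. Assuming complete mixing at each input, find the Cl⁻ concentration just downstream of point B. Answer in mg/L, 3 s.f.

After input A: C = (34·9.2 + 0.181·320) / 34.18 = 10.85 mg/L.
After input B: C = (34.18·10.85 + 0.785·258) / 34.97 = 16.39 mg/L.

16.4 mg/L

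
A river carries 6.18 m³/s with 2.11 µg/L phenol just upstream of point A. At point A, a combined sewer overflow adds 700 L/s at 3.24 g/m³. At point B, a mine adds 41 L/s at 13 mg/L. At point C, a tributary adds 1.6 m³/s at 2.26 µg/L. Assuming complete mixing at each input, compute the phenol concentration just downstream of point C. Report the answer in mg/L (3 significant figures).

0.331 mg/L

2.11 µg/L = 0.00211 mg/L.
700 L/s = 0.7 m³/s.
After input A: C = (6.18·0.00211 + 0.7·3.24) / 6.88 = 0.3315 mg/L.
41 L/s = 0.041 m³/s.
After input B: C = (6.88·0.3315 + 0.041·13) / 6.921 = 0.4066 mg/L.
2.26 µg/L = 0.00226 mg/L.
After input C: C = (6.921·0.4066 + 1.6·0.00226) / 8.521 = 0.3307 mg/L.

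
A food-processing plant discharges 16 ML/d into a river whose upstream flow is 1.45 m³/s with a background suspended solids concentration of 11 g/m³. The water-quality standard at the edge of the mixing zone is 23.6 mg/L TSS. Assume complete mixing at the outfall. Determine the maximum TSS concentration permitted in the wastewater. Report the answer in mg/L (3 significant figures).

16 ML/d = 0.1852 m³/s.
Mass balance: 23.6·1.635 = 0.1852·Cₑ + 1.45·11.
Cₑ = (38.59 − 15.95) / 0.1852 = 122.3 mg/L.

122 mg/L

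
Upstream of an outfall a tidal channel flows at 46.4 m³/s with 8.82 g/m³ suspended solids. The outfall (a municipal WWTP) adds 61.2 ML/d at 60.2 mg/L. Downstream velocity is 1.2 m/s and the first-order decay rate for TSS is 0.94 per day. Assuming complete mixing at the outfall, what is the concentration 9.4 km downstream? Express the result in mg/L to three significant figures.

61.2 ML/d = 0.7083 m³/s.
After complete mixing, C₀ = (0.7083·60.2 + 46.4·8.82) / 47.11 = 9.593 mg/L.
Travel time t = 9400 m / 1.2 m/s = 7833 s = 0.09066 d.
C = 9.593·exp(−0.94·0.09066) = 9.593·0.9183 = 8.809 mg/L.

8.81 mg/L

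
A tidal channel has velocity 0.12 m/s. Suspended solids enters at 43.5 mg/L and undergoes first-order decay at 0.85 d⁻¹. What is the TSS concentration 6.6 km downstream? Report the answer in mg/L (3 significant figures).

25.3 mg/L

Travel time t = 6.6 km / 0.12 m/s = 6600/0.12 = 5.5e+04 s = 0.6366 d.
First-order decay: C = 43.5·exp(−0.85·0.6366) = 43.5·0.5821 = 25.32 mg/L.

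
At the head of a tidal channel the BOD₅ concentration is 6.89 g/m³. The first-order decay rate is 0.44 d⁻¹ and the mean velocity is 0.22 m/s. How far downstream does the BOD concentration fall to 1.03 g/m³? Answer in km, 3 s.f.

From C = C₀·e^(−kt), t = ln(C₀/C)/k = ln(6.89/1.03)/0.44 = 1.901/0.44 = 4.319 d.
Distance = v·t = 0.22 m/s × 3.732e+05 s = 8.21e+04 m = 82.1 km.

82.1 km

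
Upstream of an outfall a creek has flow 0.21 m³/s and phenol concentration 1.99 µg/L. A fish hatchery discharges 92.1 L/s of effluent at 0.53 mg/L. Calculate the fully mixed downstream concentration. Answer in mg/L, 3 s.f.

0.163 mg/L

92.1 L/s = 0.0921 m³/s.
1.99 µg/L = 0.00199 mg/L.
By mass balance at complete mixing, C = (0.0921·0.53 + 0.21·0.00199) / (0.0921 + 0.21) = 0.04923/0.3021 = 0.163 mg/L.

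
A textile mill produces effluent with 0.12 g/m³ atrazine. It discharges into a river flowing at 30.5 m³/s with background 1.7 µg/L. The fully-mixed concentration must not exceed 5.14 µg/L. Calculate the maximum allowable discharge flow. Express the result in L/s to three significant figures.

1.7 µg/L = 0.0017 mg/L.
5.14 µg/L = 0.00514 mg/L.
Mass balance at complete mixing: C_std·(Q_w + Q_r) = Q_w·C_e + Q_r·C_b.
Rearranging, Q_w = Q_r·(C_std − C_b)/(C_e − C_std) = 30.5·(0.00514 − 0.0017) / (0.12 − 0.00514) = 0.9135 m³/s.
= 913.5 L/s.

913 L/s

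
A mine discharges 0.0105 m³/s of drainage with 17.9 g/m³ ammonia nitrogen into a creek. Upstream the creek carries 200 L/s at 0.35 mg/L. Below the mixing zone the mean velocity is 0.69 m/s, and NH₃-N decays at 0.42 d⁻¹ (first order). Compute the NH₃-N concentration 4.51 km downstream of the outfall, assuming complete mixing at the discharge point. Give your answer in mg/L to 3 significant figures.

200 L/s = 0.2 m³/s.
After complete mixing, C₀ = (0.0105·17.9 + 0.2·0.35) / 0.2105 = 1.225 mg/L.
Travel time t = 4510 m / 0.69 m/s = 6536 s = 0.07565 d.
C = 1.225·exp(−0.42·0.07565) = 1.225·0.9687 = 1.187 mg/L.

1.19 mg/L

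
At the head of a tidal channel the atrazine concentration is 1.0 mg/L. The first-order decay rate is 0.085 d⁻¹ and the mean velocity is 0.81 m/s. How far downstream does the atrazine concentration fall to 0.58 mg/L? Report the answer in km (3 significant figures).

448 km

From C = C₀·e^(−kt), t = ln(C₀/C)/k = ln(1.0/0.58)/0.085 = 0.5447/0.085 = 6.409 d.
Distance = v·t = 0.81 m/s × 5.537e+05 s = 4.485e+05 m = 448.5 km.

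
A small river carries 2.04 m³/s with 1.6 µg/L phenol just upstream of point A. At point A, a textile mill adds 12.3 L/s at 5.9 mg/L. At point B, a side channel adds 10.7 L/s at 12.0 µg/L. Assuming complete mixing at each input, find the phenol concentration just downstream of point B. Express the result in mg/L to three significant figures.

1.6 µg/L = 0.0016 mg/L.
12.3 L/s = 0.0123 m³/s.
After input A: C = (2.04·0.0016 + 0.0123·5.9) / 2.052 = 0.03695 mg/L.
10.7 L/s = 0.0107 m³/s.
12.0 µg/L = 0.012 mg/L.
After input B: C = (2.052·0.03695 + 0.0107·0.012) / 2.063 = 0.03682 mg/L.

0.0368 mg/L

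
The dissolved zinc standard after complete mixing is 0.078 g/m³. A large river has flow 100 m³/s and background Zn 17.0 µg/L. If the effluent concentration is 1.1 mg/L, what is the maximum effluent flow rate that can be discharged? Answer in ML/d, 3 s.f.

516 ML/d

17.0 µg/L = 0.017 mg/L.
Mass balance at complete mixing: C_std·(Q_w + Q_r) = Q_w·C_e + Q_r·C_b.
Rearranging, Q_w = Q_r·(C_std − C_b)/(C_e − C_std) = 100·(0.078 − 0.017) / (1.1 − 0.078) = 5.969 m³/s.
= 515.7 ML/d.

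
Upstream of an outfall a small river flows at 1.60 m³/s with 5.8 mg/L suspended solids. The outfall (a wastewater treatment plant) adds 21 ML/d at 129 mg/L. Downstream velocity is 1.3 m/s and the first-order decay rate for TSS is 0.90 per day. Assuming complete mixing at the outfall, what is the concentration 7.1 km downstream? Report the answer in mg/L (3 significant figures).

21 ML/d = 0.2431 m³/s.
After complete mixing, C₀ = (0.2431·129 + 1.6·5.8) / 1.843 = 22.05 mg/L.
Travel time t = 7100 m / 1.3 m/s = 5462 s = 0.06321 d.
C = 22.05·exp(−0.90·0.06321) = 22.05·0.9447 = 20.83 mg/L.

20.8 mg/L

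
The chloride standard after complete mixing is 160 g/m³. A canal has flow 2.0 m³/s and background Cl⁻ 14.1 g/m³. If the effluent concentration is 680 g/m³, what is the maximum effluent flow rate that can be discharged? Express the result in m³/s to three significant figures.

0.561 m³/s

Mass balance at complete mixing: C_std·(Q_w + Q_r) = Q_w·C_e + Q_r·C_b.
Rearranging, Q_w = Q_r·(C_std − C_b)/(C_e − C_std) = 2.0·(160 − 14.1) / (680 − 160) = 0.5612 m³/s.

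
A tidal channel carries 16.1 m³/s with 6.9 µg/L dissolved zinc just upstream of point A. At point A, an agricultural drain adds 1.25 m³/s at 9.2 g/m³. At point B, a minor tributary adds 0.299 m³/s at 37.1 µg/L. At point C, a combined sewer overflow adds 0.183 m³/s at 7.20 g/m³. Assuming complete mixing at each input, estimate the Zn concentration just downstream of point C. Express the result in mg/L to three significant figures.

0.726 mg/L

6.9 µg/L = 0.0069 mg/L.
After input A: C = (16.1·0.0069 + 1.25·9.2) / 17.35 = 0.6692 mg/L.
37.1 µg/L = 0.0371 mg/L.
After input B: C = (17.35·0.6692 + 0.299·0.0371) / 17.65 = 0.6585 mg/L.
After input C: C = (17.65·0.6585 + 0.183·7.2) / 17.83 = 0.7256 mg/L.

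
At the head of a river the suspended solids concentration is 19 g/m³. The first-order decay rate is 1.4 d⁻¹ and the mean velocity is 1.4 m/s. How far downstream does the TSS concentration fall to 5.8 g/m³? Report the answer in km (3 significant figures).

103 km

From C = C₀·e^(−kt), t = ln(C₀/C)/k = ln(19/5.8)/1.4 = 1.187/1.4 = 0.8476 d.
Distance = v·t = 1.4 m/s × 7.323e+04 s = 1.025e+05 m = 102.5 km.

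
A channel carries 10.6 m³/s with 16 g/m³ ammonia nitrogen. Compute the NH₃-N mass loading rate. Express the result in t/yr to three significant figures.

5350 t/yr

Mass flux = Q·C = 10.6 m³/s × 16 g/m³ = 169.6 g/s.
= 169.6 g/s × 31.56 = 5352 t/yr.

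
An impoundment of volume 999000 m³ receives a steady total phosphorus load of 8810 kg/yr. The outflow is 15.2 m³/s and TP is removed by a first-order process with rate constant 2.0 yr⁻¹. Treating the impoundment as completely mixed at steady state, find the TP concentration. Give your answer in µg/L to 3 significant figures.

Outflow Q = 15.2 m³/s × 3.156e+07 s/yr = 4.797e+08 m³/yr.
Steady-state CSTR mass balance: W = Q·C + k·V·C, so C = W/(Q + kV).
Q + kV = 4.797e+08 + 2.0·999000 = 4.817e+08 m³/yr.
C = 8810/4.817e+08 = 1.829e-05 kg/m³ = 0.01829 mg/L = 18.29 µg/L.

18.3 µg/L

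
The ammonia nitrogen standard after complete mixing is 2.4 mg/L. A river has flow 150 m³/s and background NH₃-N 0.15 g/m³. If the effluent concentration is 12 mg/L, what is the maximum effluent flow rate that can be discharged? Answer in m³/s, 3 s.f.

35.2 m³/s

Mass balance at complete mixing: C_std·(Q_w + Q_r) = Q_w·C_e + Q_r·C_b.
Rearranging, Q_w = Q_r·(C_std − C_b)/(C_e − C_std) = 150·(2.4 − 0.15) / (12 − 2.4) = 35.16 m³/s.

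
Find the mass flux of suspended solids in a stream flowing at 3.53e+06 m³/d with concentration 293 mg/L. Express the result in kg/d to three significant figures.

3.53e+06 m³/d = 40.86 m³/s.
Mass flux = Q·C = 40.86 m³/s × 293 g/m³ = 1.197e+04 g/s.
= 1.197e+04 g/s × 86.4 = 1.034e+06 kg/d.

1.03e+06 kg/d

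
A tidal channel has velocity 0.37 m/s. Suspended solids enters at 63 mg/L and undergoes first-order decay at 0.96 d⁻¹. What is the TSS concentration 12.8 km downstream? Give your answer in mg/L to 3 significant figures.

42.9 mg/L

Travel time t = 12.8 km / 0.37 m/s = 1.28e+04/0.37 = 3.459e+04 s = 0.4004 d.
First-order decay: C = 63·exp(−0.96·0.4004) = 63·0.6809 = 42.89 mg/L.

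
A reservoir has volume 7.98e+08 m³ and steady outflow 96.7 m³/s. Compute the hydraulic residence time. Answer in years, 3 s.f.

Q = 96.7 m³/s × 3.156e+07 s/yr = 3.052e+09 m³/yr.
Hydraulic residence time τ = V/Q = 7.98e+08/3.052e+09 = 0.2615 yr.

0.262 yr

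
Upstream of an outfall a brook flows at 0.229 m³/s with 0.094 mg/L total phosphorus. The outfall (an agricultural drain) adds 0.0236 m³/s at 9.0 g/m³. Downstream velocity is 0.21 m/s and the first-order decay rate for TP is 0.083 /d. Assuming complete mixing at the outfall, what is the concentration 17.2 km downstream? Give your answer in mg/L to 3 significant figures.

0.856 mg/L

After complete mixing, C₀ = (0.0236·9 + 0.229·0.094) / 0.2526 = 0.9261 mg/L.
Travel time t = 1.72e+04 m / 0.21 m/s = 8.19e+04 s = 0.948 d.
C = 0.9261·exp(−0.083·0.948) = 0.9261·0.9243 = 0.856 mg/L.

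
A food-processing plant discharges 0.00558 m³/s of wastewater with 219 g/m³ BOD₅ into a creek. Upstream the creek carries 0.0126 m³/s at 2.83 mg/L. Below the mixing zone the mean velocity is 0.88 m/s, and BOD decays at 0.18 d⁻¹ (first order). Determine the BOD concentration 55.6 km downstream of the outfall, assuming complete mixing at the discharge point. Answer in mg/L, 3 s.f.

After complete mixing, C₀ = (0.00558·219 + 0.0126·2.83) / 0.01818 = 69.18 mg/L.
Travel time t = 5.56e+04 m / 0.88 m/s = 6.318e+04 s = 0.7313 d.
C = 69.18·exp(−0.18·0.7313) = 69.18·0.8767 = 60.65 mg/L.

60.6 mg/L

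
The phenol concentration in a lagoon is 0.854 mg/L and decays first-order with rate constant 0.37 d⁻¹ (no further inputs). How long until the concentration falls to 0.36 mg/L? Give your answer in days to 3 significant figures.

2.33 d

t = ln(C₀/C)/k = ln(0.854/0.36)/0.37 = 0.8638/0.37 = 2.335 d.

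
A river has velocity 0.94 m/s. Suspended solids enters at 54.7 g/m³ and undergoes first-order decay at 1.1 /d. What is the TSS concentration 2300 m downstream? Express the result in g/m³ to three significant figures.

53.0 g/m³

Travel time t = 2300 m / 0.94 m/s = 2300/0.94 = 2447 s = 0.02832 d.
First-order decay: C = 54.7·exp(−1.1·0.02832) = 54.7·0.9693 = 53.02 g/m³.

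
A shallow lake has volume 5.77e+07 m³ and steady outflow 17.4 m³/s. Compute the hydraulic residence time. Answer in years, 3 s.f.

0.105 yr

Q = 17.4 m³/s × 3.156e+07 s/yr = 5.491e+08 m³/yr.
Hydraulic residence time τ = V/Q = 5.77e+07/5.491e+08 = 0.1051 yr.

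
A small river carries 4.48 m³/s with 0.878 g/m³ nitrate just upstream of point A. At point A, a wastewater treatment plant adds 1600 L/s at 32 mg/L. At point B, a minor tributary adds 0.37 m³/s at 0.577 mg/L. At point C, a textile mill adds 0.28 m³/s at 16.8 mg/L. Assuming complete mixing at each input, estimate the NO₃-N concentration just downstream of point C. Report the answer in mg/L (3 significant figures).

1600 L/s = 1.6 m³/s.
After input A: C = (4.48·0.878 + 1.6·32) / 6.08 = 9.068 mg/L.
After input B: C = (6.08·9.068 + 0.37·0.577) / 6.45 = 8.581 mg/L.
After input C: C = (6.45·8.581 + 0.28·16.8) / 6.73 = 8.923 mg/L.

8.92 mg/L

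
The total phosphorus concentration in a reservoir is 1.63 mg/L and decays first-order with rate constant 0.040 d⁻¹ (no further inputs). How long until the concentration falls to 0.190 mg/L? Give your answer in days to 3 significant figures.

t = ln(C₀/C)/k = ln(1.63/0.190)/0.040 = 2.149/0.040 = 53.73 d.

53.7 d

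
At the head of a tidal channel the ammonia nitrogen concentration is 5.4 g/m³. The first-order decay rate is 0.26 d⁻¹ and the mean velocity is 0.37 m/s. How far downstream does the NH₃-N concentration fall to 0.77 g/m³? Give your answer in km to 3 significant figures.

239 km

From C = C₀·e^(−kt), t = ln(C₀/C)/k = ln(5.4/0.77)/0.26 = 1.948/0.26 = 7.491 d.
Distance = v·t = 0.37 m/s × 6.473e+05 s = 2.395e+05 m = 239.5 km.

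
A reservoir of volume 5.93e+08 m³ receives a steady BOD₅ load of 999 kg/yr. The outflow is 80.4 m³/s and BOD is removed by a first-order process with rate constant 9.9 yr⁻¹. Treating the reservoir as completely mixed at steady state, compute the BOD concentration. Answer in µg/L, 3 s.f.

Outflow Q = 80.4 m³/s × 3.156e+07 s/yr = 2.537e+09 m³/yr.
Steady-state CSTR mass balance: W = Q·C + k·V·C, so C = W/(Q + kV).
Q + kV = 2.537e+09 + 9.9·5.93e+08 = 8.408e+09 m³/yr.
C = 999/8.408e+09 = 1.188e-07 kg/m³ = 0.0001188 mg/L = 0.1188 µg/L.

0.119 µg/L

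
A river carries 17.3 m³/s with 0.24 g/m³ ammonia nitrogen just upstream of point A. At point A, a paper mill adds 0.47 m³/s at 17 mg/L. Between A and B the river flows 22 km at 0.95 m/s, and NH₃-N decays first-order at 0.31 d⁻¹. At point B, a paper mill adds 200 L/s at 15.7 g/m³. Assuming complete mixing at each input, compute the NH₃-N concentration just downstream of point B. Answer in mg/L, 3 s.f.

After input A: C = (17.3·0.24 + 0.47·17) / 17.77 = 0.6833 mg/L.
Over the 22 km reach to input B (t = 2.316e+04 s = 0.268 d), decay gives C = 0.6833·exp(−0.31·0.268) = 0.6288 mg/L.
200 L/s = 0.2 m³/s.
After input B: C = (17.77·0.6288 + 0.2·15.7) / 17.97 = 0.7965 mg/L.

0.797 mg/L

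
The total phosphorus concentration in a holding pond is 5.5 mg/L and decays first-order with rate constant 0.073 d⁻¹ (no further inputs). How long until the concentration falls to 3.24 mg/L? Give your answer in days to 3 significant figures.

t = ln(C₀/C)/k = ln(5.5/3.24)/0.073 = 0.5292/0.073 = 7.249 d.

7.25 d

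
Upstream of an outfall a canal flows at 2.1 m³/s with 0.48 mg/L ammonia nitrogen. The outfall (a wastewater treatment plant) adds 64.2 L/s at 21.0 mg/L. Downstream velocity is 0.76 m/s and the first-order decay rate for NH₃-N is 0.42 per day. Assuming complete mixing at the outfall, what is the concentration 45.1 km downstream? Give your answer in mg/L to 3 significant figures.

0.816 mg/L

64.2 L/s = 0.0642 m³/s.
After complete mixing, C₀ = (0.0642·21 + 2.1·0.48) / 2.164 = 1.089 mg/L.
Travel time t = 4.51e+04 m / 0.76 m/s = 5.934e+04 s = 0.6868 d.
C = 1.089·exp(−0.42·0.6868) = 1.089·0.7494 = 0.8159 mg/L.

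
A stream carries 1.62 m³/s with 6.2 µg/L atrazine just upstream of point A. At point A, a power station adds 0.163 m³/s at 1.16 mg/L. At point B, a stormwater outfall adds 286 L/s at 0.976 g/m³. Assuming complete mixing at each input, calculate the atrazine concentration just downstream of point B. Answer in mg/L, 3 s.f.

6.2 µg/L = 0.0062 mg/L.
After input A: C = (1.62·0.0062 + 0.163·1.16) / 1.783 = 0.1117 mg/L.
286 L/s = 0.286 m³/s.
After input B: C = (1.783·0.1117 + 0.286·0.976) / 2.069 = 0.2312 mg/L.

0.231 mg/L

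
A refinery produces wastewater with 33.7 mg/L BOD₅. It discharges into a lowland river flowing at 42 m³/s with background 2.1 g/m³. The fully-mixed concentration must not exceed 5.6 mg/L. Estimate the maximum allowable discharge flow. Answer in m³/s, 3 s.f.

5.23 m³/s

Mass balance at complete mixing: C_std·(Q_w + Q_r) = Q_w·C_e + Q_r·C_b.
Rearranging, Q_w = Q_r·(C_std − C_b)/(C_e − C_std) = 42·(5.6 − 2.1) / (33.7 − 5.6) = 5.231 m³/s.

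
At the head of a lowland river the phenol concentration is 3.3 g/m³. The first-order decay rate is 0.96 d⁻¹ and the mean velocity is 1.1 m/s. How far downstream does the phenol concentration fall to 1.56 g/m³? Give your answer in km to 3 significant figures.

74.2 km

From C = C₀·e^(−kt), t = ln(C₀/C)/k = ln(3.3/1.56)/0.96 = 0.7492/0.96 = 0.7805 d.
Distance = v·t = 1.1 m/s × 6.743e+04 s = 7.417e+04 m = 74.17 km.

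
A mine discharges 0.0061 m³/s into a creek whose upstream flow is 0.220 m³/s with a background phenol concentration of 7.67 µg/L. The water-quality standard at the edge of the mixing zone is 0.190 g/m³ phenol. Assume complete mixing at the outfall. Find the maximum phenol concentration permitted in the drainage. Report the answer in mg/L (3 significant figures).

7.67 µg/L = 0.00767 mg/L.
Mass balance: 0.19·0.2261 = 0.0061·Cₑ + 0.22·0.00767.
Cₑ = (0.04296 − 0.001687) / 0.0061 = 6.766 mg/L.

6.77 mg/L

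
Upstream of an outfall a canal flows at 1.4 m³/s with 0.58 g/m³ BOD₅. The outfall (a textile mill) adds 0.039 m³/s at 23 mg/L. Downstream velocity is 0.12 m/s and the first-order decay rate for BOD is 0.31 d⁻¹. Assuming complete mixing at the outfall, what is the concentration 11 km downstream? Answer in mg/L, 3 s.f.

After complete mixing, C₀ = (0.039·23 + 1.4·0.58) / 1.439 = 1.188 mg/L.
Travel time t = 1.1e+04 m / 0.12 m/s = 9.167e+04 s = 1.061 d.
C = 1.188·exp(−0.31·1.061) = 1.188·0.7197 = 0.8548 mg/L.

0.855 mg/L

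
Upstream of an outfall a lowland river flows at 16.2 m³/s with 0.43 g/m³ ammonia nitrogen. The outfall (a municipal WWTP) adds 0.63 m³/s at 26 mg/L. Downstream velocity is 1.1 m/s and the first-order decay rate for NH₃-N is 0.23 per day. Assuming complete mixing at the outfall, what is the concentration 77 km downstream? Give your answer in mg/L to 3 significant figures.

1.15 mg/L

After complete mixing, C₀ = (0.63·26 + 16.2·0.43) / 16.83 = 1.387 mg/L.
Travel time t = 7.7e+04 m / 1.1 m/s = 7e+04 s = 0.8102 d.
C = 1.387·exp(−0.23·0.8102) = 1.387·0.83 = 1.151 mg/L.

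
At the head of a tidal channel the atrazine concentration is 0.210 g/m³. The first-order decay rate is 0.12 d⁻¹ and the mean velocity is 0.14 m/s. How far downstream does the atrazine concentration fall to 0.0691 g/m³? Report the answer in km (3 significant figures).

112 km

From C = C₀·e^(−kt), t = ln(C₀/C)/k = ln(0.210/0.0691)/0.12 = 1.112/0.12 = 9.263 d.
Distance = v·t = 0.14 m/s × 8.003e+05 s = 1.12e+05 m = 112 km.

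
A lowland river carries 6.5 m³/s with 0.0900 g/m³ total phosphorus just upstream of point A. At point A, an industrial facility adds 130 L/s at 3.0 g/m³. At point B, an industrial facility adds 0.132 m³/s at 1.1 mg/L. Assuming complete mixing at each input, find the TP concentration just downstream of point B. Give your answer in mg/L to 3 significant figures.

130 L/s = 0.13 m³/s.
After input A: C = (6.5·0.09 + 0.13·3) / 6.63 = 0.1471 mg/L.
After input B: C = (6.63·0.1471 + 0.132·1.1) / 6.762 = 0.1657 mg/L.

0.166 mg/L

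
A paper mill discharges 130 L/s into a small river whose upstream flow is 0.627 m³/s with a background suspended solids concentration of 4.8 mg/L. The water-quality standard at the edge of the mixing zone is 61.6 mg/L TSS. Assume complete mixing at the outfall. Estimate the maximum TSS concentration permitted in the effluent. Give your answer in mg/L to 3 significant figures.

336 mg/L

130 L/s = 0.13 m³/s.
Mass balance: 61.6·0.757 = 0.13·Cₑ + 0.627·4.8.
Cₑ = (46.63 − 3.01) / 0.13 = 335.6 mg/L.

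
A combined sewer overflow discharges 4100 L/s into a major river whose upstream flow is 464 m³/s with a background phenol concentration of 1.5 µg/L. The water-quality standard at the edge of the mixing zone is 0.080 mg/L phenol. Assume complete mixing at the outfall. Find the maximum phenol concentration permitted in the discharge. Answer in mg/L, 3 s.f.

4100 L/s = 4.1 m³/s.
1.5 µg/L = 0.0015 mg/L.
Mass balance: 0.08·468.1 = 4.1·Cₑ + 464·0.0015.
Cₑ = (37.45 − 0.696) / 4.1 = 8.964 mg/L.

8.96 mg/L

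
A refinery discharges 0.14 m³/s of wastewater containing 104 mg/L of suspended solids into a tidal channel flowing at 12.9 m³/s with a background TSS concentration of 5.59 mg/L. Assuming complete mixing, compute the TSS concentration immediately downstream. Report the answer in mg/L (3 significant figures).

6.65 mg/L

Flow-weighted mixing gives C = (0.14·104 + 12.9·5.59) / (0.14 + 12.9) = 86.67/13.04 = 6.647 mg/L.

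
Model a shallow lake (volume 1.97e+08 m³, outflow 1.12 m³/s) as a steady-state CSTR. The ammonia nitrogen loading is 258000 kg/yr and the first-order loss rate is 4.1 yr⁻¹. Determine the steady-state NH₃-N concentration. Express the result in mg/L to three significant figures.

0.306 mg/L

Outflow Q = 1.12 m³/s × 3.156e+07 s/yr = 3.534e+07 m³/yr.
Steady-state CSTR mass balance: W = Q·C + k·V·C, so C = W/(Q + kV).
Q + kV = 3.534e+07 + 4.1·1.97e+08 = 8.43e+08 m³/yr.
C = 258000/8.43e+08 = 0.000306 kg/m³ = 0.306 mg/L.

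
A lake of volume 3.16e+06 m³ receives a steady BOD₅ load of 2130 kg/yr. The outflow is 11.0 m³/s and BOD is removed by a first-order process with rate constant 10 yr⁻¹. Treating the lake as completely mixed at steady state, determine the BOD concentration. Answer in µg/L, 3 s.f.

Outflow Q = 11.0 m³/s × 3.156e+07 s/yr = 3.471e+08 m³/yr.
Steady-state CSTR mass balance: W = Q·C + k·V·C, so C = W/(Q + kV).
Q + kV = 3.471e+08 + 10·3.16e+06 = 3.787e+08 m³/yr.
C = 2130/3.787e+08 = 5.624e-06 kg/m³ = 0.005624 mg/L = 5.624 µg/L.

5.62 µg/L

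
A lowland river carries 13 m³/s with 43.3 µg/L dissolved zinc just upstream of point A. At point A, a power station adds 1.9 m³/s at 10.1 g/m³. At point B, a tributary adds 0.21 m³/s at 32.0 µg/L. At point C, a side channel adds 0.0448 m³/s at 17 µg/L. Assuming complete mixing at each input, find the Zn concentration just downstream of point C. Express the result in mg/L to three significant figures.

1.30 mg/L

43.3 µg/L = 0.0433 mg/L.
After input A: C = (13·0.0433 + 1.9·10.1) / 14.9 = 1.326 mg/L.
32.0 µg/L = 0.032 mg/L.
After input B: C = (14.9·1.326 + 0.21·0.032) / 15.11 = 1.308 mg/L.
17 µg/L = 0.017 mg/L.
After input C: C = (15.11·1.308 + 0.0448·0.017) / 15.15 = 1.304 mg/L.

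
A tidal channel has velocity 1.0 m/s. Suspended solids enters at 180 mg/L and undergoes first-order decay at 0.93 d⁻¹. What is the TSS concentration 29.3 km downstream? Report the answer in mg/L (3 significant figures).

131 mg/L

Travel time t = 29.3 km / 1.0 m/s = 2.93e+04/1.0 = 2.93e+04 s = 0.3391 d.
First-order decay: C = 180·exp(−0.93·0.3391) = 180·0.7295 = 131.3 mg/L.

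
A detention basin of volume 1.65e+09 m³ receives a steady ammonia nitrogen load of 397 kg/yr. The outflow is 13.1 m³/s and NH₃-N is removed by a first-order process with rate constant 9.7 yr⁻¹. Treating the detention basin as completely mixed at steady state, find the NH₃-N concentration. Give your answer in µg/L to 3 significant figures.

Outflow Q = 13.1 m³/s × 3.156e+07 s/yr = 4.134e+08 m³/yr.
Steady-state CSTR mass balance: W = Q·C + k·V·C, so C = W/(Q + kV).
Q + kV = 4.134e+08 + 9.7·1.65e+09 = 1.642e+10 m³/yr.
C = 397/1.642e+10 = 2.418e-08 kg/m³ = 2.418e-05 mg/L = 0.02418 µg/L.

0.0242 µg/L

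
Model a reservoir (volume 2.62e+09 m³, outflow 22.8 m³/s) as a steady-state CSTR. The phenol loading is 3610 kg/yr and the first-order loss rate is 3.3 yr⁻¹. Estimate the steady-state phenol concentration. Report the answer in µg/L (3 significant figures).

Outflow Q = 22.8 m³/s × 3.156e+07 s/yr = 7.195e+08 m³/yr.
Steady-state CSTR mass balance: W = Q·C + k·V·C, so C = W/(Q + kV).
Q + kV = 7.195e+08 + 3.3·2.62e+09 = 9.366e+09 m³/yr.
C = 3610/9.366e+09 = 3.855e-07 kg/m³ = 0.0003855 mg/L = 0.3855 µg/L.

0.385 µg/L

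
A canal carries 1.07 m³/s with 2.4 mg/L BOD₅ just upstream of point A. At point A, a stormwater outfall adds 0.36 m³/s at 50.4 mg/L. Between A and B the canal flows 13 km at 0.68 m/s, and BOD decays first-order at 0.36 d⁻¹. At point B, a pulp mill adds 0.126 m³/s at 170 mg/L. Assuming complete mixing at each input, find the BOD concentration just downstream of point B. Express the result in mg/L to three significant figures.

26.1 mg/L

After input A: C = (1.07·2.4 + 0.36·50.4) / 1.43 = 14.48 mg/L.
Over the 13 km reach to input B (t = 1.912e+04 s = 0.2213 d), decay gives C = 14.48·exp(−0.36·0.2213) = 13.37 mg/L.
After input B: C = (1.43·13.37 + 0.126·170) / 1.556 = 26.06 mg/L.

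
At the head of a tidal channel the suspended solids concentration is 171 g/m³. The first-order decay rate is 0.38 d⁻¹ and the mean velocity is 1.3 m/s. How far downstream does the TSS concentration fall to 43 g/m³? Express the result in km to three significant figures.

From C = C₀·e^(−kt), t = ln(C₀/C)/k = ln(171/43)/0.38 = 1.38/0.38 = 3.633 d.
Distance = v·t = 1.3 m/s × 3.139e+05 s = 4.08e+05 m = 408 km.

408 km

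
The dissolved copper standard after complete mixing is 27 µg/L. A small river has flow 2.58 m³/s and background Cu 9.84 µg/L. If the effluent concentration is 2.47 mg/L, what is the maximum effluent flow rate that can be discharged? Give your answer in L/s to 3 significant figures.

18.1 L/s

9.84 µg/L = 0.00984 mg/L.
27 µg/L = 0.027 mg/L.
Mass balance at complete mixing: C_std·(Q_w + Q_r) = Q_w·C_e + Q_r·C_b.
Rearranging, Q_w = Q_r·(C_std − C_b)/(C_e − C_std) = 2.58·(0.027 − 0.00984) / (2.47 − 0.027) = 0.01812 m³/s.
= 18.12 L/s.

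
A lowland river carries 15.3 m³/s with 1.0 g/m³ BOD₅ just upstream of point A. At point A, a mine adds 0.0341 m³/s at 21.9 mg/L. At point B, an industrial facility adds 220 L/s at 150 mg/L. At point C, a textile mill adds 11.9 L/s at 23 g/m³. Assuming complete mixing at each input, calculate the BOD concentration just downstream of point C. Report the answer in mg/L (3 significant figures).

3.17 mg/L

After input A: C = (15.3·1 + 0.0341·21.9) / 15.33 = 1.046 mg/L.
220 L/s = 0.22 m³/s.
After input B: C = (15.33·1.046 + 0.22·150) / 15.55 = 3.153 mg/L.
11.9 L/s = 0.0119 m³/s.
After input C: C = (15.55·3.153 + 0.0119·23) / 15.57 = 3.168 mg/L.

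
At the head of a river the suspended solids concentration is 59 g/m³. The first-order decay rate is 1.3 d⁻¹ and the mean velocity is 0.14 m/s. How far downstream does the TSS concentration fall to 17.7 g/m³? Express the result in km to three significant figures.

From C = C₀·e^(−kt), t = ln(C₀/C)/k = ln(59/17.7)/1.3 = 1.204/1.3 = 0.9261 d.
Distance = v·t = 0.14 m/s × 8.002e+04 s = 1.12e+04 m = 11.2 km.

11.2 km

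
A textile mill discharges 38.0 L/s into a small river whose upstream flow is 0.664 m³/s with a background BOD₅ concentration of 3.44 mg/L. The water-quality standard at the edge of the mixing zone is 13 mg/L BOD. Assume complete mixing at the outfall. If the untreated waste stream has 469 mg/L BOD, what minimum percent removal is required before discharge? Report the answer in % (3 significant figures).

38.0 L/s = 0.038 m³/s.
Mass balance: 13·0.702 = 0.038·Cₑ + 0.664·3.44.
Cₑ = (9.126 − 2.284) / 0.038 = 180 mg/L.
Required removal = 1 − 180/469 = 61.61 %.

61.6 %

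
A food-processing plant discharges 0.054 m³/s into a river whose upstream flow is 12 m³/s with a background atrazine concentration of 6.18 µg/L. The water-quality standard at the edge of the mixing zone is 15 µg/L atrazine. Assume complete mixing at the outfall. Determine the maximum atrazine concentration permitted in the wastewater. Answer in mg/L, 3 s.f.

1.97 mg/L

6.18 µg/L = 0.00618 mg/L.
15 µg/L = 0.015 mg/L.
Mass balance: 0.015·12.05 = 0.054·Cₑ + 12·0.00618.
Cₑ = (0.1808 − 0.07416) / 0.054 = 1.975 mg/L.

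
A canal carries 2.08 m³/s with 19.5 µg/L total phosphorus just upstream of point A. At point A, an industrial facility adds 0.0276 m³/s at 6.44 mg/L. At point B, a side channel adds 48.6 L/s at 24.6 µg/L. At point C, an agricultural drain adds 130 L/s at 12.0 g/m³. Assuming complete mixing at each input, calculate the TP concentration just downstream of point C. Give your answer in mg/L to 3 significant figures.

19.5 µg/L = 0.0195 mg/L.
After input A: C = (2.08·0.0195 + 0.0276·6.44) / 2.108 = 0.1036 mg/L.
48.6 L/s = 0.0486 m³/s.
24.6 µg/L = 0.0246 mg/L.
After input B: C = (2.108·0.1036 + 0.0486·0.0246) / 2.156 = 0.1018 mg/L.
130 L/s = 0.13 m³/s.
After input C: C = (2.156·0.1018 + 0.13·12) / 2.286 = 0.7784 mg/L.

0.778 mg/L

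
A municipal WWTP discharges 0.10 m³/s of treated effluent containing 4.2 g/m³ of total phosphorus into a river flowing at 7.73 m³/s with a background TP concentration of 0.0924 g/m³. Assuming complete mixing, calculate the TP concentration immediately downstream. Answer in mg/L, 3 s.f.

0.145 mg/L

Conservation of mass across the mixing zone: C = (0.1·4.2 + 7.73·0.0924) / (0.1 + 7.73) = 1.134/7.83 = 0.1449 mg/L.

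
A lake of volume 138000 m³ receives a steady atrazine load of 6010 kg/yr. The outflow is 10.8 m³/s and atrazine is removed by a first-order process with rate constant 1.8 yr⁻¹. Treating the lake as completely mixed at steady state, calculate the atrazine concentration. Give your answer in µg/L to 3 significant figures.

17.6 µg/L

Outflow Q = 10.8 m³/s × 3.156e+07 s/yr = 3.408e+08 m³/yr.
Steady-state CSTR mass balance: W = Q·C + k·V·C, so C = W/(Q + kV).
Q + kV = 3.408e+08 + 1.8·138000 = 3.411e+08 m³/yr.
C = 6010/3.411e+08 = 1.762e-05 kg/m³ = 0.01762 mg/L = 17.62 µg/L.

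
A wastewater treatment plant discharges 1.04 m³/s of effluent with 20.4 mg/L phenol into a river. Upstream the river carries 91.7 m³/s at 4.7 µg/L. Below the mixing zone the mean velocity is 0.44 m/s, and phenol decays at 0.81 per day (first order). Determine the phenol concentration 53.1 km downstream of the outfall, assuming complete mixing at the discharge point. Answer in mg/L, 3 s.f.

4.7 µg/L = 0.0047 mg/L.
After complete mixing, C₀ = (1.04·20.4 + 91.7·0.0047) / 92.74 = 0.2334 mg/L.
Travel time t = 5.31e+04 m / 0.44 m/s = 1.207e+05 s = 1.397 d.
C = 0.2334·exp(−0.81·1.397) = 0.2334·0.3226 = 0.0753 mg/L.

0.0753 mg/L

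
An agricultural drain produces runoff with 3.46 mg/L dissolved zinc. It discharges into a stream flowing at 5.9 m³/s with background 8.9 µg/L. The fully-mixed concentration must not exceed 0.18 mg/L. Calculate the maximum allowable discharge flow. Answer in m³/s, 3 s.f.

8.9 µg/L = 0.0089 mg/L.
Mass balance at complete mixing: C_std·(Q_w + Q_r) = Q_w·C_e + Q_r·C_b.
Rearranging, Q_w = Q_r·(C_std − C_b)/(C_e − C_std) = 5.9·(0.18 − 0.0089) / (3.46 − 0.18) = 0.3078 m³/s.

0.308 m³/s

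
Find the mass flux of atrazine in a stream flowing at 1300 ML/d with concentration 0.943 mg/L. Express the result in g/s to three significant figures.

1300 ML/d = 15.05 m³/s.
Mass flux = Q·C = 15.05 m³/s × 0.943 g/m³ = 14.19 g/s.

14.2 g/s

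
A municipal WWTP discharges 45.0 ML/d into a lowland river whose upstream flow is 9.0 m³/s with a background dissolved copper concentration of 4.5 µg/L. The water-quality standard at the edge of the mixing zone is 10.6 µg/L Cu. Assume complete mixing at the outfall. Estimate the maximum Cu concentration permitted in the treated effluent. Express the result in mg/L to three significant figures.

45.0 ML/d = 0.5208 m³/s.
4.5 µg/L = 0.0045 mg/L.
10.6 µg/L = 0.0106 mg/L.
Mass balance: 0.0106·9.521 = 0.5208·Cₑ + 9·0.0045.
Cₑ = (0.1009 − 0.0405) / 0.5208 = 0.116 mg/L.

0.116 mg/L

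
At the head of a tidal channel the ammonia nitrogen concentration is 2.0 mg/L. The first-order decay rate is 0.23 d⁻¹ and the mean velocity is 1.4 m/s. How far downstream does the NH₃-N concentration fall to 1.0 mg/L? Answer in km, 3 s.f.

365 km

From C = C₀·e^(−kt), t = ln(C₀/C)/k = ln(2.0/1.0)/0.23 = 0.6931/0.23 = 3.014 d.
Distance = v·t = 1.4 m/s × 2.604e+05 s = 3.645e+05 m = 364.5 km.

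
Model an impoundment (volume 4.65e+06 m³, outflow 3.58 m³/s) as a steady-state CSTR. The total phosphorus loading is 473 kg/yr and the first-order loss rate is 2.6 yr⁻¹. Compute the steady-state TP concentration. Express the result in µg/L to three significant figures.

Outflow Q = 3.58 m³/s × 3.156e+07 s/yr = 1.13e+08 m³/yr.
Steady-state CSTR mass balance: W = Q·C + k·V·C, so C = W/(Q + kV).
Q + kV = 1.13e+08 + 2.6·4.65e+06 = 1.251e+08 m³/yr.
C = 473/1.251e+08 = 3.782e-06 kg/m³ = 0.003782 mg/L = 3.782 µg/L.

3.78 µg/L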